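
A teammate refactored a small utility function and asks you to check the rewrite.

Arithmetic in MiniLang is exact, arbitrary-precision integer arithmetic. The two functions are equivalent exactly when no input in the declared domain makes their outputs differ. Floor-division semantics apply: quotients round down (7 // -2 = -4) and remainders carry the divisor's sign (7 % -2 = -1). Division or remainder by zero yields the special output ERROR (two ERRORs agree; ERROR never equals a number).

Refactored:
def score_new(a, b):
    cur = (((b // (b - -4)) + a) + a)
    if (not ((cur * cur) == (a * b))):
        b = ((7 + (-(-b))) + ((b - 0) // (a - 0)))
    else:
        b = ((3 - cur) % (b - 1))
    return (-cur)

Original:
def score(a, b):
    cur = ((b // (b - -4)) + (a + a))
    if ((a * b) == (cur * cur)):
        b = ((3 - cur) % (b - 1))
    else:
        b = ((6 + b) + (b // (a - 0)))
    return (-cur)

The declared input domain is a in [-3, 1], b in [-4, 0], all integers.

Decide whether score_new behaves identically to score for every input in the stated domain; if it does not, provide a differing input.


Equivalent. Although `6` became `7`, no input in the stated domain can expose it.
Sweeping the whole domain (25 inputs) finds no disagreement.
Spot check at a=-1, b=-2 — score: cur = -3; ((a * b) == (cur * cur)) -> false; b = 6; return 3. score_new: cur = -3; (not ((cur * cur) == (a * b))) -> true; b = 7; return 3. Both give 3.
verdict: equivalent


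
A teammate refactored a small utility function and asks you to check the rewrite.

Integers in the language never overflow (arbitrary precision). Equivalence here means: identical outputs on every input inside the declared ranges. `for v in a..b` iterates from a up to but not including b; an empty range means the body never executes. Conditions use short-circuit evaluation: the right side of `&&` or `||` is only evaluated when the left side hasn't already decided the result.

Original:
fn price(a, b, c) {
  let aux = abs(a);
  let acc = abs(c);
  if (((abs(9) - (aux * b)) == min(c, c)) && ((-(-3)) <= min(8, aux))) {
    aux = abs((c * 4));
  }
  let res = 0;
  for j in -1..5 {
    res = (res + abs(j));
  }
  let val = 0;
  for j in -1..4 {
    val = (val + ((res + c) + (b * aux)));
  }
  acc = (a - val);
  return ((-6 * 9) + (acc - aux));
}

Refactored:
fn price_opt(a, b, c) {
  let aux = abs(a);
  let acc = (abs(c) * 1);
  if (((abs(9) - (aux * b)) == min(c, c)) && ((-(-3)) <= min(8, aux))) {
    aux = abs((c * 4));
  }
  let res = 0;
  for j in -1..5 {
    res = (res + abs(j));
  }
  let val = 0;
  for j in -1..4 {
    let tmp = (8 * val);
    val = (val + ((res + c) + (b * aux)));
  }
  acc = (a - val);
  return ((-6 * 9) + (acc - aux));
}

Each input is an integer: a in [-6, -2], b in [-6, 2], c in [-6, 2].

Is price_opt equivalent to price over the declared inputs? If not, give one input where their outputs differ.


Changes here: statement counts differ, constant usage differs, arithmetic usage differs, local variable names differ; the full 405-point sweep finds no disagreement.
verdict: equivalent


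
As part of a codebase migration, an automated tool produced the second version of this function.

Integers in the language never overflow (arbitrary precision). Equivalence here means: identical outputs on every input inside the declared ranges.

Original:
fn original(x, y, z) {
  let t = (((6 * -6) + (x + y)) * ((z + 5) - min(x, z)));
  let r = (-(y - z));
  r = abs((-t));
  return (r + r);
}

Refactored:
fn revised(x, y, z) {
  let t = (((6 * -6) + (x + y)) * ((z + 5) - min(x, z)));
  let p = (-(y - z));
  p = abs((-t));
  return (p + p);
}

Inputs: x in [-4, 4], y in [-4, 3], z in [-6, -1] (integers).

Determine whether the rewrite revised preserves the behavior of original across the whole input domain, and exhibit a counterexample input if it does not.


Differences: local variable names differ — yet all 432 inputs agree.
verdict: equivalent


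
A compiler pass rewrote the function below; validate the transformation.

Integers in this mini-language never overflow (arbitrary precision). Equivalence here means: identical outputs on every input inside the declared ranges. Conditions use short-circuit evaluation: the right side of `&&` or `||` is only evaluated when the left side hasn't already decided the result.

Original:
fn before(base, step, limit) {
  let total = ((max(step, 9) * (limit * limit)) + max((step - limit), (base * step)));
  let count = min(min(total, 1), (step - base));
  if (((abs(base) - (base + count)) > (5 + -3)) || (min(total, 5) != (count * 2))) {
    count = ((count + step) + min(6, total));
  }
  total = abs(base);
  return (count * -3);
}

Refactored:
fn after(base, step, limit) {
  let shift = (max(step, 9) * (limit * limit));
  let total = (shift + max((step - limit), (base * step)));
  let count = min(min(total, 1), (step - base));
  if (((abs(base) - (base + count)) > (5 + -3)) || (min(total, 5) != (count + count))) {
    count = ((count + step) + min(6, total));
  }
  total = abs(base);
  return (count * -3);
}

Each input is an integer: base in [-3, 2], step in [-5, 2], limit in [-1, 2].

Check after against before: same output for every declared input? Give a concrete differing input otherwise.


Behavior is preserved: although statement counts differ, plus arithmetic usage differs, plus local variable names differ, plus constant usage differs, the outputs never diverge.
As a probe, take base=2, step=2, limit=1: before runs total = 13; count = 0; (((abs(base) - (base + count)) > (5 + -3)) || (min(total, 5) != (count * 2))) -> true; count = 8; total = 2; return -24; after runs shift = 9; total = 13; count = 0; (((abs(base) - (base + count)) > (5 + -3)) || (min(total, 5) != (count + count))) -> true; count = 8; total = 2; return -24; both end at -24.
Checked all 192 inputs in the declared domain: the outputs agree on every one.
verdict: equivalent


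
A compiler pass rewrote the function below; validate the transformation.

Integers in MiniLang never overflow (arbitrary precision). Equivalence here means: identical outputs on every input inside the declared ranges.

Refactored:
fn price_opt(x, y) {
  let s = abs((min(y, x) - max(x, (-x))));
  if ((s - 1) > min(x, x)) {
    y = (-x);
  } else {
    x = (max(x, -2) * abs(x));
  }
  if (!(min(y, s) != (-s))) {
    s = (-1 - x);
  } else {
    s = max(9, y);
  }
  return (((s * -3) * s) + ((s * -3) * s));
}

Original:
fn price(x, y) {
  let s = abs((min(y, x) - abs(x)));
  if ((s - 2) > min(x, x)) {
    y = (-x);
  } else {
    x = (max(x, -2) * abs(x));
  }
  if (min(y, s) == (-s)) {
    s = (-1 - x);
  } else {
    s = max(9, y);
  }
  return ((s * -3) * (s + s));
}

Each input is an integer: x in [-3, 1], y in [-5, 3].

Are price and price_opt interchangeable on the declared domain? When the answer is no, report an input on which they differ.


Take x=0, y=-2.
price: s becomes 2; next ((s - 2) > min(x, x)) evaluates to false; next x becomes 0; next (min(y, s) == (-s)) evaluates to true; next s becomes -1; next final value -6
price_opt: s becomes 2; next ((s - 1) > min(x, x)) evaluates to true; next y becomes 0; next (!(min(y, s) != (-s))) evaluates to false; next s becomes 9; next final value -486
-6 against -486: the behavior changed.
verdict: not equivalent; witness: x=0, y=-2


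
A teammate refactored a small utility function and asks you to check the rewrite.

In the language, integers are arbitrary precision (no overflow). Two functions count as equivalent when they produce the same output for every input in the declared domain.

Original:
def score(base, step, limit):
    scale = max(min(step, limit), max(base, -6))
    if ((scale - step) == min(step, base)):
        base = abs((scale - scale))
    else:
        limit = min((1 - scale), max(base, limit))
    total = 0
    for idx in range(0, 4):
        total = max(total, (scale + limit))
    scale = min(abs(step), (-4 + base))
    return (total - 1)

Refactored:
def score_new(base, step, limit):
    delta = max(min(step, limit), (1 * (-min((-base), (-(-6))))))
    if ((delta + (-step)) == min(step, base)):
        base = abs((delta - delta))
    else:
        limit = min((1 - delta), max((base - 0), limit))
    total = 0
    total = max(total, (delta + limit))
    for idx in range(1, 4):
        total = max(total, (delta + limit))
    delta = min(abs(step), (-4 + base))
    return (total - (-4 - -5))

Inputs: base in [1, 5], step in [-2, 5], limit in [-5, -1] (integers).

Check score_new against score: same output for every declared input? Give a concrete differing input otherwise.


The two are interchangeable: constant usage differs, local variable names differ, loop structure differs, statement counts differ, min/max/abs usage differs, arithmetic usage differs, and every declared input agrees.
Tracing base=3, step=3, limit=-1: score: scale becomes 3; next ((scale - step) == min(step, base)) evaluates to false; next limit becomes -2; next total becomes 0; next at idx=0:; next total becomes 1; next at idx=1:; next total becomes 1; next at idx=2:; next total becomes 1; next at idx=3:; next total becomes 1; next scale becomes -1; next final value 0 | score_new: delta becomes 3; next ((delta + (-step)) == min(step, base)) evaluates to false; next limit becomes -2; next total becomes 0; next total becomes 1; next at idx=1:; next total becomes 1; next at idx=2:; next total becomes 1; next at idx=3:; next total becomes 1; next delta becomes -1; next final value 0 — matching result 0.
Checked all 200 inputs in the declared domain: the outputs agree on every one.
verdict: equivalent


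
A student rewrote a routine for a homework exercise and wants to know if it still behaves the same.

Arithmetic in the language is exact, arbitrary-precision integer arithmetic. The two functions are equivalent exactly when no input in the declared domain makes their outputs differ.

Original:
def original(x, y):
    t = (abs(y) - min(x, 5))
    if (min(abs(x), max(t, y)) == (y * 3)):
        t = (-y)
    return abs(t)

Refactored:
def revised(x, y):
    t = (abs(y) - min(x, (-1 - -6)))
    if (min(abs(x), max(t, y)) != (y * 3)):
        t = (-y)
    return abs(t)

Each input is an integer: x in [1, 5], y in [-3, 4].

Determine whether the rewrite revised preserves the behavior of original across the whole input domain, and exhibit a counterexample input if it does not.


There is a counterexample at x=1, y=-3: 2 on one side, 3 on the other.
original: t := 2 | (min(abs(x), max(t, y)) == (y * 3)): false | result 2
revised: t := 2 | (min(abs(x), max(t, y)) != (y * 3)): true | t := 3 | result 3
verdict: not equivalent; witness: x=1, y=-3


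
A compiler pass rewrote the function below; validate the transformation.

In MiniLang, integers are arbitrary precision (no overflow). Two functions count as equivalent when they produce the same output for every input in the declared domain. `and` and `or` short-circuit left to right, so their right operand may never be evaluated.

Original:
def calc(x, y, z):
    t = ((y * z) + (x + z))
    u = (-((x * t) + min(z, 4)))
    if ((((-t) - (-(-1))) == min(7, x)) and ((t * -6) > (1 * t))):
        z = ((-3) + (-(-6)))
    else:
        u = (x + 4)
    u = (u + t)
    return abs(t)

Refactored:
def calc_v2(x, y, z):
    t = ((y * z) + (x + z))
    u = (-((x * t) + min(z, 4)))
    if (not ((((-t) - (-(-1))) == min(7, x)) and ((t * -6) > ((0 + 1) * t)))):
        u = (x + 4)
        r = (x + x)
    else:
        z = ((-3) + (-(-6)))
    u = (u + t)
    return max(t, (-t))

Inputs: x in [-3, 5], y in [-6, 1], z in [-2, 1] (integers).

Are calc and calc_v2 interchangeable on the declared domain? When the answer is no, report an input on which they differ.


Comparing the listings, the differences include: local variable names differ, min/max/abs usage differs, arithmetic usage differs, statement counts differ, boolean connective usage differs, constant usage differs.
One worked example (x=0, y=0, z=0) — calc: t=0, then u=0, then ((((-t) - (-(-1))) == min(7, x)) and ((t * -6) > (1 * t))) is false, then u=4, then u=4, then returns 0; calc_v2: t=0, then u=0, then (not ((((-t) - (-(-1))) == min(7, x)) and ((t * -6) > ((0 + 1) * t)))) is true, then u=4, then r=0, then u=4, then returns 0; agreement on 0.
Every one of the 288 inputs gives matching results.
verdict: equivalent


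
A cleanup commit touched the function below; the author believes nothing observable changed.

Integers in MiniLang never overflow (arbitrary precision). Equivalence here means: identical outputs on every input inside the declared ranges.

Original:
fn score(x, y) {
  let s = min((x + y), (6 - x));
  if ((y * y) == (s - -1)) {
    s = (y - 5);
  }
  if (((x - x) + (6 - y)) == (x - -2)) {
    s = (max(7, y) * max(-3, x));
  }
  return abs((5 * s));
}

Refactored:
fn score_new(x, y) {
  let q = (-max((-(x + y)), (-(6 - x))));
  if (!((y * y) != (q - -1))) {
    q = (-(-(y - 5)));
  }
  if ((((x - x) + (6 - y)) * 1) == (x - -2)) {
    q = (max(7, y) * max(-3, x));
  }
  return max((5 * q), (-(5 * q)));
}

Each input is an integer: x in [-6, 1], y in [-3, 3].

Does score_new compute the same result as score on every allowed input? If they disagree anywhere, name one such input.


The two versions differ — the changes include comparison usage differs, constant usage differs, boolean connective usage differs, arithmetic usage differs, local variable names differ, min/max/abs usage differs.
Spot check at x=0, y=-2 — score: s=-2, then ((y * y) == (s - -1)) is false, then (((x - x) + (6 - y)) == (x - -2)) is false, then returns 10. score_new: q=-2, then (!((y * y) != (q - -1))) is false, then ((((x - x) + (6 - y)) * 1) == (x - -2)) is false, then returns 10. Both give 10.
Checked all 56 inputs in the declared domain: the outputs agree on every one.
verdict: equivalent


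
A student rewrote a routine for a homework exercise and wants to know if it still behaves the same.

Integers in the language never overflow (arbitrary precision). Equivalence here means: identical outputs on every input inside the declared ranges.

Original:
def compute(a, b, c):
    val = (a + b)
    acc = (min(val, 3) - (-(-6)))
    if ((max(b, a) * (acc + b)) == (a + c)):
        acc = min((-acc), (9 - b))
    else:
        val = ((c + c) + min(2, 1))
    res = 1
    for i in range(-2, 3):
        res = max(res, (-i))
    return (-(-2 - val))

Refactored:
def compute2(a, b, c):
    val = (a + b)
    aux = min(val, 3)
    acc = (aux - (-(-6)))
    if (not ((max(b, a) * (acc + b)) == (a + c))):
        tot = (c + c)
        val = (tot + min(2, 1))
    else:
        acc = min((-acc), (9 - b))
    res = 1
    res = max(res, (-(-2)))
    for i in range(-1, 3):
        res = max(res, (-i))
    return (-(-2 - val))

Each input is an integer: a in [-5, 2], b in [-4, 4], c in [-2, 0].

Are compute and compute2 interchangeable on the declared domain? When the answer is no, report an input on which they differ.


This is a faithful refactor — statement counts differ; and boolean connective usage differs; and min/max/abs usage differs; and local variable names differ; and loop structure differs; and constant usage differs, but the computed results match everywhere.
Tracing a=-2, b=-1, c=0: compute: val becomes -3; next acc becomes -9; next ((max(b, a) * (acc + b)) == (a + c)) evaluates to false; next val becomes 1; next res becomes 1; next at i=-2:; next res becomes 2; next at i=-1:; next res becomes 2; next at i=0:; next res becomes 2; next at i=1:; next res becomes 2; next at i=2:; next res becomes 2; next final value 3 | compute2: val becomes -3; next aux becomes -3; next acc becomes -9; next (not ((max(b, a) * (acc + b)) == (a + c))) evaluates to true; next tot becomes 0; next val becomes 1; next res becomes 1; next res becomes 2; next at i=-1:; next res becomes 2; next at i=0:; next res becomes 2; next at i=1:; next res becomes 2; next at i=2:; next res becomes 2; next final value 3 — matching result 3.
Every one of the 216 inputs gives matching results.
verdict: equivalent


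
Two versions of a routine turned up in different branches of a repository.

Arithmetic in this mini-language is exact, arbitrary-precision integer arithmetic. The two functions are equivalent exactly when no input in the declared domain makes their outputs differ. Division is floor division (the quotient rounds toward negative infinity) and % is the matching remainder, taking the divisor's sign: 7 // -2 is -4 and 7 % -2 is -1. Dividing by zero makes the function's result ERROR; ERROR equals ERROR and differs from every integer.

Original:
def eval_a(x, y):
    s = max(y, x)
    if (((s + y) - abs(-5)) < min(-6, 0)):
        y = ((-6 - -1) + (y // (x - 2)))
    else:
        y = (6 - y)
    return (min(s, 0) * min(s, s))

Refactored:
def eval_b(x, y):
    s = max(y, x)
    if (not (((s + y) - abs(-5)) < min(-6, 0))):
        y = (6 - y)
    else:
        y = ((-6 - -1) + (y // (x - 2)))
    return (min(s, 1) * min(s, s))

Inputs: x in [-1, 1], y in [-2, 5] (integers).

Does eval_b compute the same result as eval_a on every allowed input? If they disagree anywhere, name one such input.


Consider the input x=-1, y=1.
eval_a: s := 1 | (((s + y) - abs(-5)) < min(-6, 0)): false | y := 5 | result 0
eval_b: s := 1 | (not (((s + y) - abs(-5)) < min(-6, 0))): true | y := 5 | result 1
0 and 1 differ, so these are not the same function on this domain.
verdict: not equivalent; witness: x=-1, y=1


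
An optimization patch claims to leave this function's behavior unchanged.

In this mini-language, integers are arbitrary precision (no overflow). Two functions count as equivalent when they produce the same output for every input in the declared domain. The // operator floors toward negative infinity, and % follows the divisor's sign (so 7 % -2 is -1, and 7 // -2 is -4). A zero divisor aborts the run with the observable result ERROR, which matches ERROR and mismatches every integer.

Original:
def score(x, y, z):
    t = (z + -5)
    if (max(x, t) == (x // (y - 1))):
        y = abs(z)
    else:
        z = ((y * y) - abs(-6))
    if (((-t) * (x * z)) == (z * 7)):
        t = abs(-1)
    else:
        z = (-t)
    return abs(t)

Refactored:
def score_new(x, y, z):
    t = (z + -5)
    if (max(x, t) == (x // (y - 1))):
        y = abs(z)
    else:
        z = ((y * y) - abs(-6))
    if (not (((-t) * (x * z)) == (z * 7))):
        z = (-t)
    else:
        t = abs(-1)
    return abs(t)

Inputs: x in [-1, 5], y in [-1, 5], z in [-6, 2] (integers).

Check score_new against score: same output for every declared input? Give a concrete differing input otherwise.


This is a faithful refactor — boolean connective usage differs, but the computed results match everywhere.
As a probe, take x=4, y=0, z=-3: score runs t = -8; (max(x, t) == (x // (y - 1))) -> false; z = -6; (((-t) * (x * z)) == (z * 7)) -> false; z = 8; return 8; score_new runs t = -8; (max(x, t) == (x // (y - 1))) -> false; z = -6; (not (((-t) * (x * z)) == (z * 7))) -> true; z = 8; return 8; both end at 8.
Across all 441 domain points the two functions coincide.
verdict: equivalent


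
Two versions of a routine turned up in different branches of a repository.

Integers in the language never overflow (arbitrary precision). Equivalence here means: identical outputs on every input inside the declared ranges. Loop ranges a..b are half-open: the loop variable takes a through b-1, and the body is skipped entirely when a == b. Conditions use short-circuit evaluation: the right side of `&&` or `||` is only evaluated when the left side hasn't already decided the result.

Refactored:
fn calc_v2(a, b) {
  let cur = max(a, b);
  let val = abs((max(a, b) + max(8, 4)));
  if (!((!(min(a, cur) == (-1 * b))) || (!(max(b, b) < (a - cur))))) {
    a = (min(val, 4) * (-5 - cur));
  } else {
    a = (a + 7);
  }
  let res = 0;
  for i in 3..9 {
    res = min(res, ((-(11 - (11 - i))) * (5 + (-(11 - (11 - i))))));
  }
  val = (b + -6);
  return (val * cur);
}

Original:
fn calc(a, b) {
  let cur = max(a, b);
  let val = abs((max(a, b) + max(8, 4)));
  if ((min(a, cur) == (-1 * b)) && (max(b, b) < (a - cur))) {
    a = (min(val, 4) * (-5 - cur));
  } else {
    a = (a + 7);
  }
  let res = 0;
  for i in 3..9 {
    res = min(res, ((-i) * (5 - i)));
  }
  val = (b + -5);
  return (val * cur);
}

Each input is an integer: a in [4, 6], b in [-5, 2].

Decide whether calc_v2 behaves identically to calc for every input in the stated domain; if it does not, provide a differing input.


Try a=4, b=-5.
calc: cur = 4; val = 12; ((min(a, cur) == (-1 * b)) && (max(b, b) < (a - cur))) -> false; a = 11; res = 0; [i=3]; res = -6; [i=4]; res = -6; [i=5]; res = -6; [i=6]; res = -6; [i=7]; res = -6; [i=8]; res = -6; val = -10; return -40
calc_v2: cur = 4; val = 12; (!((!(min(a, cur) == (-1 * b))) || (!(max(b, b) < (a - cur))))) -> false; a = 11; res = 0; [i=3]; res = -6; [i=4]; res = -6; [i=5]; res = -6; [i=6]; res = -6; [i=7]; res = -6; [i=8]; res = -6; val = -11; return -44
-40 and -44 differ, so these are not the same function on this domain.
verdict: not equivalent; witness: a=4, b=-5


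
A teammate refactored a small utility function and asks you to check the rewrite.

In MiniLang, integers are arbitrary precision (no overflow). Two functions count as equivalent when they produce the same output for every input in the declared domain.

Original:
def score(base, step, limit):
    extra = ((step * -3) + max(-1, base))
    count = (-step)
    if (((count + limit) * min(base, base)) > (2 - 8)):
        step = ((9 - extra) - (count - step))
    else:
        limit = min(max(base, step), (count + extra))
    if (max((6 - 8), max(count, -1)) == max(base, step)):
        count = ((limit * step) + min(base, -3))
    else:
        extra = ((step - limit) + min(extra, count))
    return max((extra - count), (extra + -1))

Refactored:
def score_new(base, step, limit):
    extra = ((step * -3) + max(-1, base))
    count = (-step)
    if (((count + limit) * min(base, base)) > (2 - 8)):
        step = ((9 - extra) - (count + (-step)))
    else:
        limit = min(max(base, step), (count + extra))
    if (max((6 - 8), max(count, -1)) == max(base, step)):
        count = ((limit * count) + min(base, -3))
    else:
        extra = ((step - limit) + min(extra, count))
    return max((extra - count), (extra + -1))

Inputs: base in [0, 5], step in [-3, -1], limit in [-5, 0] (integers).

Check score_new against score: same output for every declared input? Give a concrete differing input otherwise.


Consider the input base=2, step=-2, limit=-5.
score: extra becomes 8; next count becomes 2; next (((count + limit) * min(base, base)) > (2 - 8)) evaluates to false; next limit becomes 2; next (max((6 - 8), max(count, -1)) == max(base, step)) evaluates to true; next count becomes -7; next final value 15
score_new: extra becomes 8; next count becomes 2; next (((count + limit) * min(base, base)) > (2 - 8)) evaluates to false; next limit becomes 2; next (max((6 - 8), max(count, -1)) == max(base, step)) evaluates to true; next count becomes 1; next final value 7
15 != 7, so the rewrite changes behavior.
verdict: not equivalent; witness: base=2, step=-2, limit=-5


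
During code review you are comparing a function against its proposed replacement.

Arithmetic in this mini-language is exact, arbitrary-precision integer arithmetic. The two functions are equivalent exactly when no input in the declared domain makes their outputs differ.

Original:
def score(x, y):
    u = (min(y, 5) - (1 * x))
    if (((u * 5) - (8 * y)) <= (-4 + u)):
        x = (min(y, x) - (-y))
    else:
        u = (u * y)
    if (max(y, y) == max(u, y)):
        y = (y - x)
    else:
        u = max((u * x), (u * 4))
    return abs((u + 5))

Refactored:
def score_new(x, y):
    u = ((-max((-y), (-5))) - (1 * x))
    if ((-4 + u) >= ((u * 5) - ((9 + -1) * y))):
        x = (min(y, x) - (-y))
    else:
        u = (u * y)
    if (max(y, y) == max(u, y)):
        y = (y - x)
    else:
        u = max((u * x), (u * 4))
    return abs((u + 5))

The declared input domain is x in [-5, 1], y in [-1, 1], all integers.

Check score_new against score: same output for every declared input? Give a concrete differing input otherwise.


Equivalent — the differences include comparison usage differs, min/max/abs usage differs, constant usage differs, arithmetic usage differs, yet no declared input distinguishes the two.
As a probe, take x=-3, y=1: score runs u := 4 | (((u * 5) - (8 * y)) <= (-4 + u)): false | u := 4 | (max(y, y) == max(u, y)): false | u := 16 | result 21; score_new runs u := 4 | ((-4 + u) >= ((u * 5) - ((9 + -1) * y))): false | u := 4 | (max(y, y) == max(u, y)): false | u := 16 | result 21; both end at 21.
Checked all 21 inputs in the declared domain: the outputs agree on every one.
verdict: equivalent


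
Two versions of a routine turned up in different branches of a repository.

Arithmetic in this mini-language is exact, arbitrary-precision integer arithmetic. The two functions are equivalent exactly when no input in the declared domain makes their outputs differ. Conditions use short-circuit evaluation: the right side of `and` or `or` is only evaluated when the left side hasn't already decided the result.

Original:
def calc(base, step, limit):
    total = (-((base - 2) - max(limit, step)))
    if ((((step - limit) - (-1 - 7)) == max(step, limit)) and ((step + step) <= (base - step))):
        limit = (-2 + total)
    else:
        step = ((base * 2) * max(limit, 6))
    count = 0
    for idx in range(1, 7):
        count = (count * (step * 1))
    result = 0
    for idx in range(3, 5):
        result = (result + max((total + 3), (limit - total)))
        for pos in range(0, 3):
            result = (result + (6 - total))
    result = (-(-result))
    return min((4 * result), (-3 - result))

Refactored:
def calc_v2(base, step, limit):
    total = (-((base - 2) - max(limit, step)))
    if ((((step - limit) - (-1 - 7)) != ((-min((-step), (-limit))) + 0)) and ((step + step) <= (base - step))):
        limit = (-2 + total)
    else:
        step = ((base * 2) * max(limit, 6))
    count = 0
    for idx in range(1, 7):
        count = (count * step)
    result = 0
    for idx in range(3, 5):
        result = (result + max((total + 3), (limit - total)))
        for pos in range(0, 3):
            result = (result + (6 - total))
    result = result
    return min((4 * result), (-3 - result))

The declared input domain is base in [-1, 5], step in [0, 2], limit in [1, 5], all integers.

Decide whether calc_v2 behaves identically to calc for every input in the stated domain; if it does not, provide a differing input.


The rewrite breaks on base=5, step=0, limit=1, where the results are -57 and -53.
calc: total becomes -2; next ((((step - limit) - (-1 - 7)) == max(step, limit)) and ((step + step) <= (base - step))) evaluates to false; next step becomes 60; next count becomes 0; next at idx=1:; next count becomes 0; next at idx=2:; next count becomes 0; next at idx=3:; next count becomes 0; next at idx=4:; next count becomes 0; next at idx=5:; next count becomes 0; next at idx=6:; next count becomes 0; next result becomes 0; next at idx=3:; next result becomes 3; next at pos=0:; next result becomes 11; next at pos=1:; next result becomes 19; next at pos=2:; next result becomes 27; next at idx=4:; next result becomes 30; next at pos=0:; next result becomes 38; next at pos=1:; next result becomes 46; next at pos=2:; next result becomes 54; next result becomes 54; next final value -57
calc_v2: total becomes -2; next ((((step - limit) - (-1 - 7)) != ((-min((-step), (-limit))) + 0)) and ((step + step) <= (base - step))) evaluates to true; next limit becomes -4; next count becomes 0; next at idx=1:; next count becomes 0; next at idx=2:; next count becomes 0; next at idx=3:; next count becomes 0; next at idx=4:; next count becomes 0; next at idx=5:; next count becomes 0; next at idx=6:; next count becomes 0; next result becomes 0; next at idx=3:; next result becomes 1; next at pos=0:; next result becomes 9; next at pos=1:; next result becomes 17; next at pos=2:; next result becomes 25; next at idx=4:; next result becomes 26; next at pos=0:; next result becomes 34; next at pos=1:; next result becomes 42; next at pos=2:; next result becomes 50; next result becomes 50; next final value -53
verdict: not equivalent; witness: base=5, step=0, limit=1


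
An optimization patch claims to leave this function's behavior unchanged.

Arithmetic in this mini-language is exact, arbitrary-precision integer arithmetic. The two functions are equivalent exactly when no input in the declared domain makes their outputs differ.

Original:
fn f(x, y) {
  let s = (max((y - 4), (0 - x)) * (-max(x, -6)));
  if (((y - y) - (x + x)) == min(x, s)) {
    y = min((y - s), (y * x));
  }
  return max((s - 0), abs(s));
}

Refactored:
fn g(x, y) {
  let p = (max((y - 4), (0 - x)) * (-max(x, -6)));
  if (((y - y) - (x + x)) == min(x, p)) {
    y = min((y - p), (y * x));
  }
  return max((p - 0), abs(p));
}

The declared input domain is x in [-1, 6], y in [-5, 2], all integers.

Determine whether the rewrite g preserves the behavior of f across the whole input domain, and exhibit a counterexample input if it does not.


Behavior is preserved: although local variable names differ, the outputs never diverge.
One worked example (x=6, y=-4) — f: s=36, then (((y - y) - (x + x)) == min(x, s)) is false, then returns 36; g: p=36, then (((y - y) - (x + x)) == min(x, p)) is false, then returns 36; agreement on 36.
Across all 64 domain points the two functions coincide.
verdict: equivalent


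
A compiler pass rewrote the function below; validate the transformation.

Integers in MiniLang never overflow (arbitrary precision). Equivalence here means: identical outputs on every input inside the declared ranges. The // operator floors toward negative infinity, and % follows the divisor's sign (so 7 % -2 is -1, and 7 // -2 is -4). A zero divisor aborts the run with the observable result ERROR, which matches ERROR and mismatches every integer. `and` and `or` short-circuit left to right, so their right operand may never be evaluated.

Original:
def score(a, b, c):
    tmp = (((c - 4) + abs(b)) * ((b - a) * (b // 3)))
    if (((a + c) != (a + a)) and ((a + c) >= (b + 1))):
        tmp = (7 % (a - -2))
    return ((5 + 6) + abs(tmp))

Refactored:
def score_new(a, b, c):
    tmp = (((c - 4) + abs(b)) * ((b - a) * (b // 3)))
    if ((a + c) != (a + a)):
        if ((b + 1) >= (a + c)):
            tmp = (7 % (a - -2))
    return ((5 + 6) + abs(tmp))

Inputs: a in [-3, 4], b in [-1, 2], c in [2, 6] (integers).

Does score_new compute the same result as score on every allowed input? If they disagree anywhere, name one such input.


Run the pair on a=-3, b=-1, c=2.
score: tmp becomes 2; next (((a + c) != (a + a)) and ((a + c) >= (b + 1))) evaluates to false; next final value 13
score_new: tmp becomes 2; next ((a + c) != (a + a)) evaluates to true; next ((b + 1) >= (a + c)) evaluates to true; next tmp becomes 0; next final value 11
13 vs 11 — the two versions disagree here.
verdict: not equivalent; witness: a=-3, b=-1, c=2


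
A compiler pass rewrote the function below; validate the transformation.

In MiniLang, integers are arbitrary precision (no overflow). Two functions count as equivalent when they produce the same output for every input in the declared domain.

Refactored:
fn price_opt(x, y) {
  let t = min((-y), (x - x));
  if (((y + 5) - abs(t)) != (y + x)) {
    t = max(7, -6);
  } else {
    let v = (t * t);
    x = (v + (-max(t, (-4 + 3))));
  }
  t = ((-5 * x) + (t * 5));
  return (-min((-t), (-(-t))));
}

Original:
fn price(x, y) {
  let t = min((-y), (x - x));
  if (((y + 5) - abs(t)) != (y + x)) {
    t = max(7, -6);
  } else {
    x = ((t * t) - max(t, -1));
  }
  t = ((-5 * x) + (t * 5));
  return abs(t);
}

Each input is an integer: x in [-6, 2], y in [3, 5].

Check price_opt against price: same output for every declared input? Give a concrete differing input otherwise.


This is a faithful refactor — local variable names differ, and arithmetic usage differs, and min/max/abs usage differs, and statement counts differ, and constant usage differs, but the computed results match everywhere.
One worked example (x=-3, y=3) — price: t := -3 | (((y + 5) - abs(t)) != (y + x)): true | t := 7 | t := 50 | result 50; price_opt: t := -3 | (((y + 5) - abs(t)) != (y + x)): true | t := 7 | t := 50 | result 50; agreement on 50.
Every one of the 27 inputs gives matching results.
verdict: equivalent


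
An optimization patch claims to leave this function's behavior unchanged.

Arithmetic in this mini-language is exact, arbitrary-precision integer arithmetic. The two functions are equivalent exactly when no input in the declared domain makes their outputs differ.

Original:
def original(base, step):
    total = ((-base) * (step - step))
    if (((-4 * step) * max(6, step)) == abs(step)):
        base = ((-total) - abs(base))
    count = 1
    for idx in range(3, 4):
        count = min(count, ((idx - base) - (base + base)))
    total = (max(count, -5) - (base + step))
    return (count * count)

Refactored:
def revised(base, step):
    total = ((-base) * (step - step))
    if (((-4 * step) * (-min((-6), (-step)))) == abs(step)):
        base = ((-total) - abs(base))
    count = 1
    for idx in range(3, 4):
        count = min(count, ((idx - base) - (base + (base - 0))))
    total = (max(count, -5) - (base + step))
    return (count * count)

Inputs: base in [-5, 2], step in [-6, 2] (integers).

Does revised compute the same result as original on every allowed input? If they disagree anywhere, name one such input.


The two are interchangeable: constant usage differs; min/max/abs usage differs; arithmetic usage differs, and every declared input agrees.
Spot check at base=-4, step=0 — original: total becomes 0; next (((-4 * step) * max(6, step)) == abs(step)) evaluates to true; next base becomes -4; next count becomes 1; next at idx=3:; next count becomes 1; next total becomes 5; next final value 1. revised: total becomes 0; next (((-4 * step) * (-min((-6), (-step)))) == abs(step)) evaluates to true; next base becomes -4; next count becomes 1; next at idx=3:; next count becomes 1; next total becomes 5; next final value 1. Both give 1.
Checked all 72 inputs in the declared domain: the outputs agree on every one.
verdict: equivalent


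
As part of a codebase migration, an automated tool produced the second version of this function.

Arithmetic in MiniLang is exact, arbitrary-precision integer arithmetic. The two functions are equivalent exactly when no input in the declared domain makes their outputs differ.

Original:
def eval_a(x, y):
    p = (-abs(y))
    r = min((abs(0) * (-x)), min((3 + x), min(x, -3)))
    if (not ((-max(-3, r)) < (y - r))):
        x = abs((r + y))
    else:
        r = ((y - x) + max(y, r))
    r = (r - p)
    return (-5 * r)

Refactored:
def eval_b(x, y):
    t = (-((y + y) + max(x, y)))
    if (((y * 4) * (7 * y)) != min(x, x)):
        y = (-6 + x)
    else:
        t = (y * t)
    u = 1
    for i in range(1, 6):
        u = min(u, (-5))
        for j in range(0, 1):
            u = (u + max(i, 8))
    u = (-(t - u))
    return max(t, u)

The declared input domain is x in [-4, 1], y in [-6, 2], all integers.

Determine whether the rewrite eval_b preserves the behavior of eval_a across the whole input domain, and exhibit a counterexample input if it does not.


Input x=-4, y=-6: -10 from eval_a versus 16 from eval_b.
verdict: not equivalent; witness: x=-4, y=-6


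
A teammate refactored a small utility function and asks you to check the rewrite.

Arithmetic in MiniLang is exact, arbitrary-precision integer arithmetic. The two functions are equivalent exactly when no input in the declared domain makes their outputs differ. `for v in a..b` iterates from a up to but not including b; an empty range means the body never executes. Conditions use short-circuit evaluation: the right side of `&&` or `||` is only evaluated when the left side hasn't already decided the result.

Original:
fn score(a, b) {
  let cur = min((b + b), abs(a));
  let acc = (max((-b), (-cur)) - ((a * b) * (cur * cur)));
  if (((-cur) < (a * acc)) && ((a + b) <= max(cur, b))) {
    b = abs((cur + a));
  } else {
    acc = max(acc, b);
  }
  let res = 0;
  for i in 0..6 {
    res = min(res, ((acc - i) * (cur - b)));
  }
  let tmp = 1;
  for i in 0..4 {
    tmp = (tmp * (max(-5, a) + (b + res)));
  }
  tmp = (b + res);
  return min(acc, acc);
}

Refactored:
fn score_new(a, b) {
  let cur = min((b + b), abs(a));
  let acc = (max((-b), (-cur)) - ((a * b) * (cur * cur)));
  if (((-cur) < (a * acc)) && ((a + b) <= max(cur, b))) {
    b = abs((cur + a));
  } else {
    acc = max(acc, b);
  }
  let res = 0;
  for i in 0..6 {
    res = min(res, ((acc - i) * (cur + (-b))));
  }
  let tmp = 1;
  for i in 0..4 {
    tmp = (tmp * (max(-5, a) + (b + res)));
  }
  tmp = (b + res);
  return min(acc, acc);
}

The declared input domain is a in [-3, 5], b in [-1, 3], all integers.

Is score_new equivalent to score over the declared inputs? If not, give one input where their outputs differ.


This is a faithful refactor — arithmetic usage differs, but the computed results match everywhere.
Spot check at a=4, b=2 — score: cur=4, then acc=-130, then (((-cur) < (a * acc)) && ((a + b) <= max(cur, b))) is false, then acc=2, then res=0, then (i=0), then res=0, then (i=1), then res=0, then (i=2), then res=0, then (i=3), then res=-2, then (i=4), then res=-4, then (i=5), then res=-6, then tmp=1, then (i=0), then tmp=0, then (i=1), then tmp=0, then (i=2), then tmp=0, then (i=3), then tmp=0, then tmp=-4, then returns 2. score_new: cur=4, then acc=-130, then (((-cur) < (a * acc)) && ((a + b) <= max(cur, b))) is false, then acc=2, then res=0, then (i=0), then res=0, then (i=1), then res=0, then (i=2), then res=0, then (i=3), then res=-2, then (i=4), then res=-4, then (i=5), then res=-6, then tmp=1, then (i=0), then tmp=0, then (i=1), then tmp=0, then (i=2), then tmp=0, then (i=3), then tmp=0, then tmp=-4, then returns 2. Both give 2.
Every one of the 45 inputs gives matching results.
verdict: equivalent


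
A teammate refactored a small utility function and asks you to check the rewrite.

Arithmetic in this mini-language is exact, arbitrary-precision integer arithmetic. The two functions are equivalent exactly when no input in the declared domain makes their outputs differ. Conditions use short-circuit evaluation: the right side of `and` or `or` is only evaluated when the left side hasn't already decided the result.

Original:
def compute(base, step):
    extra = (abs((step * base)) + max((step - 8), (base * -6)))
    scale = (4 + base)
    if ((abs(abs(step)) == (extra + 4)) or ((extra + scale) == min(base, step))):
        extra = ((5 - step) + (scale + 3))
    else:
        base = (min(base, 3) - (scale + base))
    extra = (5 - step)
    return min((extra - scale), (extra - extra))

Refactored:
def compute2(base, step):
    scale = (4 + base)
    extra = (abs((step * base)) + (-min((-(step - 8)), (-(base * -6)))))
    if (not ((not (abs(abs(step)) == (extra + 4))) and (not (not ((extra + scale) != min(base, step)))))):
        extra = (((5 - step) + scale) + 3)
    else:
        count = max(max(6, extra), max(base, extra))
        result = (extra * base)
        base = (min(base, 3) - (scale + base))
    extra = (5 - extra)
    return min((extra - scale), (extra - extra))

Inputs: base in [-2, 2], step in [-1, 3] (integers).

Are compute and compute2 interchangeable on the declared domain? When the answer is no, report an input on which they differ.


There is a counterexample at base=-2, step=-1: 0 on one side, -11 on the other.
compute: extra = 14; scale = 2; ((abs(abs(step)) == (extra + 4)) or ((extra + scale) == min(base, step))) -> false; base = -2; extra = 6; return 0
compute2: scale = 2; extra = 14; (not ((not (abs(abs(step)) == (extra + 4))) and (not (not ((extra + scale) != min(base, step)))))) -> false; count = 14; result = -28; base = -2; extra = -9; return -11
verdict: not equivalent; witness: base=-2, step=-1


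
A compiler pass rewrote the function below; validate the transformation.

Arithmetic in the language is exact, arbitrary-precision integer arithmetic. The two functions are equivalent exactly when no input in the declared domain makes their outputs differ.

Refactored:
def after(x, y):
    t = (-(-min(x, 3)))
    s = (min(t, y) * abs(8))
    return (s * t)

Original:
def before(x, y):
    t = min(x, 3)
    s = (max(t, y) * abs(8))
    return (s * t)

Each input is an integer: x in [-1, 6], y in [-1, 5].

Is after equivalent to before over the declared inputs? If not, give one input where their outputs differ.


Not equivalent: x=-1, y=0 separates them (0 vs 8).
before: t = -1; s = 0; return 0
after: t = -1; s = -8; return 8
verdict: not equivalent; witness: x=-1, y=0
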